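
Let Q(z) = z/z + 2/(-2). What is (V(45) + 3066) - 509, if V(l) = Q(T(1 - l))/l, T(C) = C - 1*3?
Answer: 2557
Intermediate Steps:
T(C) = -3 + C (T(C) = C - 3 = -3 + C)
Q(z) = 0 (Q(z) = 1 + 2*(-1/2) = 1 - 1 = 0)
V(l) = 0 (V(l) = 0/l = 0)
(V(45) + 3066) - 509 = (0 + 3066) - 509 = 3066 - 509 = 2557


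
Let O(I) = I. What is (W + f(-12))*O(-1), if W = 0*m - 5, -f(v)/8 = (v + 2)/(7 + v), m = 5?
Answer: 21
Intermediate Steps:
f(v) = -8*(2 + v)/(7 + v) (f(v) = -8*(v + 2)/(7 + v) = -8*(2 + v)/(7 + v))
W = -5 (W = 0*5 - 5 = 0 - 5 = -5)
(W + f(-12))*O(-1) = (-5 + 8*(-2 - 1*(-12))/(7 - 12))*(-1) = (-5 + 8*(-2 + 12)/(-5))*(-1) = (-5 + 8*(-⅕)*10)*(-1) = (-5 - 16)*(-1) = -21*(-1) = 21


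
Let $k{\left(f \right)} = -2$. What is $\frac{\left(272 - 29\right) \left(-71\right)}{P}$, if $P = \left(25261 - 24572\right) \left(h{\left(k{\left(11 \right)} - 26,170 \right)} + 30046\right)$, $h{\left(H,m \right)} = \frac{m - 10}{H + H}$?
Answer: $- \frac{1701}{2040818} \approx -0.00083349$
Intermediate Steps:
$h{\left(H,m \right)} = \frac{-10 + m}{2 H}$
$P = \frac{144898078}{7}$ ($P = \left(25261 - 24572\right) \left(\frac{-10 + 170}{2 \left(-2 - 26\right)} + 30046\right) = 689 \left(\frac{1}{2} \frac{1}{-28} \cdot 160 + 30046\right) = 689 \left(\frac{1}{2} \left(- \frac{1}{28}\right) 160 + 30046\right) = 689 \left(- \frac{20}{7} + 30046\right) = 689 \cdot \frac{210302}{7} = \frac{144898078}{7} \approx 2.07 \cdot 10^{7}$)
$\frac{\left(272 - 29\right) \left(-71\right)}{P} = \frac{\left(272 - 29\right) \left(-71\right)}{\frac{144898078}{7}} = \left(272 - 29\right) \left(-71\right) \frac{7}{144898078} = 243 \left(-71\right) \frac{7}{144898078} = \left(-17253\right) \frac{7}{144898078} = - \frac{1701}{2040818}$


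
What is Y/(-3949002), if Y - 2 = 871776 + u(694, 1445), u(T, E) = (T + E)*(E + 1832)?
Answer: -7881281/3949002 ≈ -1.9958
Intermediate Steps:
u(T, E) = (1832 + E)*(E + T) (u(T, E) = (E + T)*(1832 + E) = (1832 + E)*(E + T))
Y = 7881281 (Y = 2 + (871776 + (1445**2 + 1832*1445 + 1832*694 + 1445*694)) = 2 + (871776 + (2088025 + 2647240 + 1271408 + 1002830)) = 2 + (871776 + 7009503) = 2 + 7881279 = 7881281)
Y/(-3949002) = 7881281/(-3949002) = 7881281*(-1/3949002) = -7881281/3949002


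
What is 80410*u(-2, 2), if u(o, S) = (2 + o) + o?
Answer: -160820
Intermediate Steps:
u(o, S) = 2 + 2*o
80410*u(-2, 2) = 80410*(2 + 2*(-2)) = 80410*(2 - 4) = 80410*(-2) = -160820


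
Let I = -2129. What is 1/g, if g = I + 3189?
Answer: 1/1060 ≈ 0.00094340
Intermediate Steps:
g = 1060 (g = -2129 + 3189 = 1060)
1/g = 1/1060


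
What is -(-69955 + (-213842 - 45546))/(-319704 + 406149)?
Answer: 109781/28815 ≈ 3.8099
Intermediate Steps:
-(-69955 + (-213842 - 45546))/(-319704 + 406149) = -(-69955 - 259388)/86445 = -(-329343)/86445 = -1*(-109781/28815) = 109781/28815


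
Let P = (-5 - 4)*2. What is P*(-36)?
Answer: 648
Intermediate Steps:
P = -18 (P = -9*2 = -18)
P*(-36) = -18*(-36) = 648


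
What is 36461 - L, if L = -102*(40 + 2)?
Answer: 40745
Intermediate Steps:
L = -4284 (L = -102*42 = -4284)
36461 - L = 36461 - 1*(-4284) = 36461 + 4284 = 40745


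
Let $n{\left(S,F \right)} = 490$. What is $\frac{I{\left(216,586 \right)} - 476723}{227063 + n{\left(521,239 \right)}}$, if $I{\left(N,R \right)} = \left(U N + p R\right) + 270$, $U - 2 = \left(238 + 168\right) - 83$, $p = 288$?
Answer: $- \frac{237485}{227553} \approx -1.0436$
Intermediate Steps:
$U = 325$ ($U = 2 + \left(\left(238 + 168\right) - 83\right) = 2 + \left(406 - 83\right) = 2 + 323 = 325$)
$I{\left(N,R \right)} = 270 + 288 R + 325 N$ ($I{\left(N,R \right)} = \left(325 N + 288 R\right) + 270 = \left(288 R + 325 N\right) + 270 = 270 + 288 R + 325 N$)
$\frac{I{\left(216,586 \right)} - 476723}{227063 + n{\left(521,239 \right)}} = \frac{\left(270 + 288 \cdot 586 + 325 \cdot 216\right) - 476723}{227063 + 490} = \frac{\left(270 + 168768 + 70200\right) - 476723}{227553} = \left(239238 - 476723\right) \frac{1}{227553} = \left(-237485\right) \frac{1}{227553} = - \frac{237485}{227553}$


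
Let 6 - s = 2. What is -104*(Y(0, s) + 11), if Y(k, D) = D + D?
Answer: -1976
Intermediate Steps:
s = 4 (s = 6 - 1*2 = 6 - 2 = 4)
Y(k, D) = 2*D
-104*(Y(0, s) + 11) = -104*(2*4 + 11) = -104*(8 + 11) = -104*19 = -1976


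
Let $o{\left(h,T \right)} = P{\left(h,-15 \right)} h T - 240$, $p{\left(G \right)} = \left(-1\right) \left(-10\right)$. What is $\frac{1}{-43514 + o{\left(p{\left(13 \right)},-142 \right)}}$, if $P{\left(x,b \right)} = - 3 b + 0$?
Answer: $- \frac{1}{107654} \approx -9.289 \cdot 10^{-6}$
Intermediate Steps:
$p{\left(G \right)} = 10$
$P{\left(x,b \right)} = - 3 b$
$o{\left(h,T \right)} = -240 + 45 T h$ ($o{\left(h,T \right)} = \left(-3\right) \left(-15\right) h T - 240 = 45 h T - 240 = 45 T h - 240 = -240 + 45 T h$)
$\frac{1}{-43514 + o{\left(p{\left(13 \right)},-142 \right)}} = \frac{1}{-43514 + \left(-240 + 45 \left(-142\right) 10\right)} = \frac{1}{-43514 - 64140} = \frac{1}{-107654} = - \frac{1}{107654}$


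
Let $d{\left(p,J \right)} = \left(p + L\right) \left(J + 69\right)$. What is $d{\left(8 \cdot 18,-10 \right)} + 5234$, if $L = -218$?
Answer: $868$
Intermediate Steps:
$d{\left(p,J \right)} = \left(-218 + p\right) \left(69 + J\right)$ ($d{\left(p,J \right)} = \left(p - 218\right) \left(J + 69\right) = \left(-218 + p\right) \left(69 + J\right)$)
$d{\left(8 \cdot 18,-10 \right)} + 5234 = \left(-15042 - -2180 + 69 \cdot 8 \cdot 18 - 10 \cdot 8 \cdot 18\right) + 5234 = \left(-15042 + 2180 + 69 \cdot 144 - 1440\right) + 5234 = \left(-15042 + 2180 + 9936 - 1440\right) + 5234 = -4366 + 5234 = 868$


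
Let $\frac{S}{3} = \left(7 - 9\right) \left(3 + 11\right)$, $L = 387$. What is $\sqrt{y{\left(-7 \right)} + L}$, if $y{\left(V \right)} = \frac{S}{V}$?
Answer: $\sqrt{399} \approx 19.975$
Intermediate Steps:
$S = -84$ ($S = 3 \left(7 - 9\right) \left(3 + 11\right) = 3 \left(\left(-2\right) 14\right) = 3 \left(-28\right) = -84$)
$y{\left(V \right)} = - \frac{84}{V}$
$\sqrt{y{\left(-7 \right)} + L} = \sqrt{- \frac{84}{-7} + 387} = \sqrt{\left(-84\right) \left(- \frac{1}{7}\right) + 387} = \sqrt{12 + 387} = \sqrt{399}$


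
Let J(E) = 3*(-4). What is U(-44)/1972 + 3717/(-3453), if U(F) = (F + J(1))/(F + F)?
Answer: -26868331/24967492 ≈ -1.0761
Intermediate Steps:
J(E) = -12
U(F) = (-12 + F)/(2*F) (U(F) = (F - 12)/(F + F) = (-12 + F)/((2*F)) = (-12 + F)*(1/(2*F)) = (-12 + F)/(2*F))
U(-44)/1972 + 3717/(-3453) = ((½)*(-12 - 44)/(-44))/1972 + 3717/(-3453) = ((½)*(-1/44)*(-56))*(1/1972) + 3717*(-1/3453) = (7/11)*(1/1972) - 1239/1151 = 7/21692 - 1239/1151 = -26868331/24967492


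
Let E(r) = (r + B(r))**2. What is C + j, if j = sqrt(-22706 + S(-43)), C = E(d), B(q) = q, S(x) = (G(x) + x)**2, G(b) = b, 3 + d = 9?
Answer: 144 + I*sqrt(15310) ≈ 144.0 + 123.73*I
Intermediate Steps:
d = 6 (d = -3 + 9 = 6)
S(x) = 4*x**2 (S(x) = (x + x)**2 = (2*x)**2 = 4*x**2)
E(r) = 4*r**2 (E(r) = (r + r)**2 = (2*r)**2 = 4*r**2)
C = 144 (C = 4*6**2 = 4*36 = 144)
j = I*sqrt(15310) (j = sqrt(-22706 + 4*(-43)**2) = sqrt(-22706 + 4*1849) = sqrt(-22706 + 7396) = sqrt(-15310) = I*sqrt(15310) ≈ 123.73*I)
C + j = 144 + I*sqrt(15310)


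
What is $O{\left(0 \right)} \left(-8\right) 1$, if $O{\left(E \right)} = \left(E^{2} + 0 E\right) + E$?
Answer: $0$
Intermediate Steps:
$O{\left(E \right)} = E + E^{2}$ ($O{\left(E \right)} = \left(E^{2} + 0\right) + E = E^{2} + E = E + E^{2}$)
$O{\left(0 \right)} \left(-8\right) 1 = 0 \left(1 + 0\right) \left(-8\right) 1 = 0 \cdot 1 \left(-8\right) 1 = 0 \left(-8\right) 1 = 0 \cdot 1 = 0$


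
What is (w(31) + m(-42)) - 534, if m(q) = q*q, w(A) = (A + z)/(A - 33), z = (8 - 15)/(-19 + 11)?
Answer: 19425/16 ≈ 1214.1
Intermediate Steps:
z = 7/8 (z = -7/(-8) = -7*(-⅛) = 7/8 ≈ 0.87500)
w(A) = (7/8 + A)/(-33 + A) (w(A) = (A + 7/8)/(A - 33) = (7/8 + A)/(-33 + A))
m(q) = q²
(w(31) + m(-42)) - 534 = ((7/8 + 31)/(-33 + 31) + (-42)²) - 534 = ((255/8)/(-2) + 1764) - 534 = (-½*255/8 + 1764) - 534 = (-255/16 + 1764) - 534 = 27969/16 - 534 = 19425/16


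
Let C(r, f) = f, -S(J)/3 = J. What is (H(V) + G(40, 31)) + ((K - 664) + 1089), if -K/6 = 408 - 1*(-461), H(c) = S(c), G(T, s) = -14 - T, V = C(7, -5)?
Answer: -4828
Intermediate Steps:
S(J) = -3*J
V = -5
H(c) = -3*c
K = -5214 (K = -6*(408 - 1*(-461)) = -6*(408 + 461) = -6*869 = -5214)
(H(V) + G(40, 31)) + ((K - 664) + 1089) = (-3*(-5) + (-14 - 1*40)) + ((-5214 - 664) + 1089) = (15 + (-14 - 40)) + (-5878 + 1089) = (15 - 54) - 4789 = -39 - 4789 = -4828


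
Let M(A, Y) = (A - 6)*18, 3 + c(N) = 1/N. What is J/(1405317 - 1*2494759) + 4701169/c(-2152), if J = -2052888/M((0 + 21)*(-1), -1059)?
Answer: -40580237452159246/25899849387 ≈ -1.5668e+6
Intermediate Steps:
c(N) = -3 + 1/N
M(A, Y) = -108 + 18*A (M(A, Y) = (-6 + A)*18 = -108 + 18*A)
J = 342148/81 (J = -2052888/(-108 + 18*((0 + 21)*(-1))) = -2052888/(-108 + 18*(21*(-1))) = -2052888/(-108 + 18*(-21)) = -2052888/(-108 - 378) = -2052888/(-486) = -2052888*(-1/486) = 342148/81 ≈ 4224.0)
J/(1405317 - 1*2494759) + 4701169/c(-2152) = 342148/(81*(1405317 - 1*2494759)) + 4701169/(-3 + 1/(-2152)) = 342148/(81*(1405317 - 2494759)) + 4701169/(-3 - 1/2152) = (342148/81)/(-1089442) + 4701169/(-6457/2152) = (342148/81)*(-1/1089442) + 4701169*(-2152/6457) = -171074/44122401 - 919719608/587 = -40580237452159246/25899849387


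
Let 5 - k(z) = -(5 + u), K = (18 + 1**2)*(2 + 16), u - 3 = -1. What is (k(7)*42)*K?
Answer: 172368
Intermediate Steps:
u = 2 (u = 3 - 1 = 2)
K = 342 (K = (18 + 1)*18 = 19*18 = 342)
k(z) = 12 (k(z) = 5 - (-1)*(5 + 2) = 5 - (-1)*7 = 5 - 1*(-7) = 5 + 7 = 12)
(k(7)*42)*K = (12*42)*342 = 504*342 = 172368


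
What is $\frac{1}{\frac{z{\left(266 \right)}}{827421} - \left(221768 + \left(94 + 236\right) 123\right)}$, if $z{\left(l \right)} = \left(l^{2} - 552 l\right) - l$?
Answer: $- \frac{2883}{756378380} \approx -3.8116 \cdot 10^{-6}$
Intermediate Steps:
$z{\left(l \right)} = l^{2} - 553 l$
$\frac{1}{\frac{z{\left(266 \right)}}{827421} - \left(221768 + \left(94 + 236\right) 123\right)} = \frac{1}{\frac{266 \left(-553 + 266\right)}{827421} - \left(221768 + \left(94 + 236\right) 123\right)} = \frac{1}{266 \left(-287\right) \frac{1}{827421} - \left(221768 + 330 \cdot 123\right)} = \frac{1}{\left(-76342\right) \frac{1}{827421} - 262358} = \frac{1}{- \frac{266}{2883} - 262358} = \frac{1}{- \frac{756378380}{2883}} = - \frac{2883}{756378380}$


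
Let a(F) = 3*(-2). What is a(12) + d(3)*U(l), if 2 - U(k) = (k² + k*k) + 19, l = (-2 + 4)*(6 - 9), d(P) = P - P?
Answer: -6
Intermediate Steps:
d(P) = 0
l = -6 (l = 2*(-3) = -6)
U(k) = -17 - 2*k² (U(k) = 2 - ((k² + k*k) + 19) = 2 - ((k² + k²) + 19) = 2 - (2*k² + 19) = 2 - (19 + 2*k²) = 2 + (-19 - 2*k²) = -17 - 2*k²)
a(F) = -6
a(12) + d(3)*U(l) = -6 + 0*(-17 - 2*(-6)²) = -6 + 0*(-17 - 2*36) = -6 + 0*(-17 - 72) = -6 + 0*(-89) = -6 + 0 = -6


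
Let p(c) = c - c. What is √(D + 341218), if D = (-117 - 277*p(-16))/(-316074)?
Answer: √3787624955212714/105358 ≈ 584.14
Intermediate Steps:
p(c) = 0
D = 39/105358 (D = (-117 - 277*0)/(-316074) = (-117 + 0)*(-1/316074) = -117*(-1/316074) = 39/105358 ≈ 0.00037017)
√(D + 341218) = √(39/105358 + 341218) = √(35950046083/105358) = √3787624955212714/105358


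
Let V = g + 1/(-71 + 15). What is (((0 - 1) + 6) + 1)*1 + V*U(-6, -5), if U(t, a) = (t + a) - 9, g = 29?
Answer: -8031/14 ≈ -573.64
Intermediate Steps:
V = 1623/56 (V = 29 + 1/(-71 + 15) = 29 + 1/(-56) = 29 - 1/56 = 1623/56 ≈ 28.982)
U(t, a) = -9 + a + t (U(t, a) = (a + t) - 9 = -9 + a + t)
(((0 - 1) + 6) + 1)*1 + V*U(-6, -5) = (((0 - 1) + 6) + 1)*1 + 1623*(-9 - 5 - 6)/56 = ((-1 + 6) + 1)*1 + (1623/56)*(-20) = (5 + 1)*1 - 8115/14 = 6*1 - 8115/14 = 6 - 8115/14 = -8031/14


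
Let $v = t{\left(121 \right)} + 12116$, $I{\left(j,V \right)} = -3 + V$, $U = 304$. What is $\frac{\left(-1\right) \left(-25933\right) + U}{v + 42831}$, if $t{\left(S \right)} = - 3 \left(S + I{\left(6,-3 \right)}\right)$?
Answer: $\frac{26237}{54602} \approx 0.48051$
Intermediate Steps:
$t{\left(S \right)} = 18 - 3 S$ ($t{\left(S \right)} = - 3 \left(S - 6\right) = - 3 \left(-6 + S\right) = 18 - 3 S$)
$v = 11771$ ($v = \left(18 - 363\right) + 12116 = -345 + 12116 = 11771$)
$\frac{\left(-1\right) \left(-25933\right) + U}{v + 42831} = \frac{\left(-1\right) \left(-25933\right) + 304}{11771 + 42831} = \frac{25933 + 304}{54602} = 26237 \cdot \frac{1}{54602} = \frac{26237}{54602}$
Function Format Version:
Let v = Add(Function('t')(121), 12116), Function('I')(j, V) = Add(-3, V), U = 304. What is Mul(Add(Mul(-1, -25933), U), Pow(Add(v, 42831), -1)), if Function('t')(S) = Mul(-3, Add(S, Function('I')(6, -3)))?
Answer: Rational(26237, 54602) ≈ 0.48051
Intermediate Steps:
Function('t')(S) = Add(18, Mul(-3, S)) (Function('t')(S) = Mul(-3, Add(S, Add(-3, -3))) = Mul(-3, Add(S, -6)) = Mul(-3, Add(-6, S)) = Add(18, Mul(-3, S)))
v = 11771 (v = Add(Add(18, Mul(-3, 121)), 12116) = Add(Add(18, -363), 12116) = Add(-345, 12116) = 11771)
Mul(Add(Mul(-1, -25933), U), Pow(Add(v, 42831), -1)) = Mul(Add(Mul(-1, -25933), 304), Pow(Add(11771, 42831), -1)) = Mul(Add(25933, 304), Pow(54602, -1)) = Mul(26237, Rational(1, 54602)) = Rational(26237, 54602)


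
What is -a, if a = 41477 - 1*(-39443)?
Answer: -80920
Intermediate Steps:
a = 80920 (a = 41477 + 39443 = 80920)
-a = -1*80920 = -80920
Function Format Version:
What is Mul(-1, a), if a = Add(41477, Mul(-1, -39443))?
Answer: -80920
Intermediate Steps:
a = 80920 (a = Add(41477, 39443) = 80920)
Mul(-1, a) = Mul(-1, 80920) = -80920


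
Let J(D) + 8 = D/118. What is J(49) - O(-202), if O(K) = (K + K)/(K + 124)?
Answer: -58741/4602 ≈ -12.764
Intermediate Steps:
O(K) = 2*K/(124 + K) (O(K) = (2*K)/(124 + K) = 2*K/(124 + K))
J(D) = -8 + D/118
J(49) - O(-202) = (-8 + (1/118)*49) - 2*(-202)/(124 - 202) = (-8 + 49/118) - 2*(-202)/(-78) = -895/118 - 2*(-202)*(-1)/78 = -895/118 - 1*202/39 = -895/118 - 202/39 = -58741/4602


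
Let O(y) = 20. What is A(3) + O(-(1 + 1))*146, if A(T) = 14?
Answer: 2934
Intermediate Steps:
A(3) + O(-(1 + 1))*146 = 14 + 20*146 = 14 + 2920 = 2934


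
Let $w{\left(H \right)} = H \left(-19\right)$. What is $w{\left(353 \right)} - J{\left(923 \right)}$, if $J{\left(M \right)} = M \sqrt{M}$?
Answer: $-6707 - 923 \sqrt{923} \approx -34749.0$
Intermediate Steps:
$w{\left(H \right)} = - 19 H$
$J{\left(M \right)} = M^{\frac{3}{2}}$
$w{\left(353 \right)} - J{\left(923 \right)} = \left(-19\right) 353 - 923^{\frac{3}{2}} = -6707 - 923 \sqrt{923}$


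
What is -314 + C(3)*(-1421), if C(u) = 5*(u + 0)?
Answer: -21629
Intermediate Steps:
C(u) = 5*u
-314 + C(3)*(-1421) = -314 + (5*3)*(-1421) = -314 + 15*(-1421) = -314 - 21315 = -21629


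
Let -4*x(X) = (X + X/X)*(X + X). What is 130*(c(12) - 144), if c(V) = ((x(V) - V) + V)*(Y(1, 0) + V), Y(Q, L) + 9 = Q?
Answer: -59280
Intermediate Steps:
Y(Q, L) = -9 + Q
x(X) = -X*(1 + X)/2 (x(X) = -(X + X/X)*(X + X)/4 = -(X + 1)*2*X/4 = -(1 + X)*2*X/4 = -X*(1 + X)/2)
c(V) = -V*(1 + V)*(-8 + V)/2 (c(V) = ((-V*(1 + V)/2 - V) + V)*((-9 + 1) + V) = ((-V - V*(1 + V)/2) + V)*(-8 + V) = (-V*(1 + V)/2)*(-8 + V) = -V*(1 + V)*(-8 + V)/2)
130*(c(12) - 144) = 130*(-½*12*(1 + 12)*(-8 + 12) - 144) = 130*(-½*12*13*4 - 144) = 130*(-312 - 144) = 130*(-456) = -59280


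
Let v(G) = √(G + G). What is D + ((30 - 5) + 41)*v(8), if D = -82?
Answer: 182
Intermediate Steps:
v(G) = √2*√G (v(G) = √(2*G) = √2*√G)
D + ((30 - 5) + 41)*v(8) = -82 + ((30 - 5) + 41)*(√2*√8) = -82 + (25 + 41)*(√2*(2*√2)) = -82 + 66*4 = -82 + 264 = 182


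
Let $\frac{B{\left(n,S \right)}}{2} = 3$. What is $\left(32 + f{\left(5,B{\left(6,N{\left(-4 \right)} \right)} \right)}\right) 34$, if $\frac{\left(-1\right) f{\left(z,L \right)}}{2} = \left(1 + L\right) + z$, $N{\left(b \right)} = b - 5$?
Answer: $272$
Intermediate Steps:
$N{\left(b \right)} = -5 + b$
$B{\left(n,S \right)} = 6$ ($B{\left(n,S \right)} = 2 \cdot 3 = 6$)
$f{\left(z,L \right)} = -2 - 2 L - 2 z$ ($f{\left(z,L \right)} = - 2 \left(\left(1 + L\right) + z\right) = - 2 \left(1 + L + z\right) = -2 - 2 L - 2 z$)
$\left(32 + f{\left(5,B{\left(6,N{\left(-4 \right)} \right)} \right)}\right) 34 = \left(32 - 24\right) 34 = 8 \cdot 34 = 272$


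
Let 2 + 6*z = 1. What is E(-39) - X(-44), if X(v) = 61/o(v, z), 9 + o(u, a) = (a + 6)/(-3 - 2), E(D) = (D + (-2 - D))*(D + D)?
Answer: 162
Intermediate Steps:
E(D) = -4*D
z = -⅙ (z = -⅓ + (⅙)*1 = -⅓ + ⅙ = -⅙ ≈ -0.16667)
o(u, a) = -51/5 - a/5 (o(u, a) = -9 + (a + 6)/(-3 - 2) = -9 + (6 + a)/(-5) = -9 + (6 + a)*(-⅕) = -9 + (-6/5 - a/5) = -51/5 - a/5)
X(v) = -6 (X(v) = 61/(-51/5 - ⅕*(-⅙)) = 61/(-51/5 + 1/30) = 61/(-61/6) = 61*(-6/61) = -6)
E(-39) - X(-44) = -4*(-39) - 1*(-6) = 156 + 6 = 162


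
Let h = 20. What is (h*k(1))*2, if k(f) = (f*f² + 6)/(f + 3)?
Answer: 70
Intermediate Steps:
k(f) = (6 + f³)/(3 + f) (k(f) = (f³ + 6)/(3 + f) = (6 + f³)/(3 + f))
(h*k(1))*2 = (20*((6 + 1³)/(3 + 1)))*2 = (20*((6 + 1)/4))*2 = (20*((¼)*7))*2 = (20*(7/4))*2 = 35*2 = 70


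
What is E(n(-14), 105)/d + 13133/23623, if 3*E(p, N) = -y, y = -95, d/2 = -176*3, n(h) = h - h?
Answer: 39361159/74837664 ≈ 0.52595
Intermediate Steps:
n(h) = 0
d = -1056 (d = 2*(-176*3) = 2*(-528) = -1056)
E(p, N) = 95/3 (E(p, N) = (-1*(-95))/3 = (1/3)*95 = 95/3)
E(n(-14), 105)/d + 13133/23623 = (95/3)/(-1056) + 13133/23623 = (95/3)*(-1/1056) + 13133*(1/23623) = -95/3168 + 13133/23623 = 39361159/74837664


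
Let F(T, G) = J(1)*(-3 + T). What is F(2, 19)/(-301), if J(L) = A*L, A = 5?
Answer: 5/301 ≈ 0.016611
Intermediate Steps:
J(L) = 5*L
F(T, G) = -15 + 5*T (F(T, G) = (5*1)*(-3 + T) = 5*(-3 + T) = -15 + 5*T)
F(2, 19)/(-301) = (-15 + 5*2)/(-301) = (-15 + 10)*(-1/301) = -5*(-1/301) = 5/301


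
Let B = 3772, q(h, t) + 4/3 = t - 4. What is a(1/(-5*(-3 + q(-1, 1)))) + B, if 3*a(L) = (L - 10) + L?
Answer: 621833/165 ≈ 3768.7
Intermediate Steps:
q(h, t) = -16/3 + t (q(h, t) = -4/3 + (t - 4) = -4/3 + (-4 + t) = -16/3 + t)
a(L) = -10/3 + 2*L/3 (a(L) = ((L - 10) + L)/3 = ((-10 + L) + L)/3 = (-10 + 2*L)/3 = -10/3 + 2*L/3)
a(1/(-5*(-3 + q(-1, 1)))) + B = (-10/3 + 2/(3*((-5*(-3 + (-16/3 + 1)))))) + 3772 = (-10/3 + 2/(3*((-5*(-3 - 13/3))))) + 3772 = (-10/3 + 2/(3*((-5*(-22/3))))) + 3772 = (-10/3 + 2/(3*(110/3))) + 3772 = (-10/3 + (⅔)*(3/110)) + 3772 = (-10/3 + 1/55) + 3772 = -547/165 + 3772 = 621833/165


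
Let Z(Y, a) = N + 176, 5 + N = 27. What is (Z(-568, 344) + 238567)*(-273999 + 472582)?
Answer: 47414669995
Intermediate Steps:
N = 22 (N = -5 + 27 = 22)
Z(Y, a) = 198 (Z(Y, a) = 22 + 176 = 198)
(Z(-568, 344) + 238567)*(-273999 + 472582) = (198 + 238567)*(-273999 + 472582) = 238765*198583 = 47414669995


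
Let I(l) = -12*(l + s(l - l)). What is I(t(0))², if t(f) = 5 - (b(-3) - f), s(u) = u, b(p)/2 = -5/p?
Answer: 400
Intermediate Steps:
b(p) = -10/p (b(p) = 2*(-5/p) = -10/p)
t(f) = 5/3 + f (t(f) = 5 - (-10/(-3) - f) = 5 - (-10*(-⅓) - f) = 5 - (10/3 - f) = 5 + (-10/3 + f) = 5/3 + f)
I(l) = -12*l (I(l) = -12*(l + (l - l)) = -12*(l + 0) = -12*l)
I(t(0))² = (-12*(5/3 + 0))² = (-12*5/3)² = (-20)² = 400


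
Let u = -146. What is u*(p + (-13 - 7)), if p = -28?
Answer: 7008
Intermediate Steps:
u*(p + (-13 - 7)) = -146*(-28 + (-13 - 7)) = -146*(-28 - 20) = -146*(-48) = 7008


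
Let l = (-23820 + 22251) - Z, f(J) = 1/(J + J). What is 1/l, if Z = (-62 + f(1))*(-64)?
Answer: -1/5505 ≈ -0.00018165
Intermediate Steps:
f(J) = 1/(2*J)
Z = 3936 (Z = (-62 + (1/2)/1)*(-64) = (-62 + (1/2)*1)*(-64) = (-62 + 1/2)*(-64) = -123/2*(-64) = 3936)
l = -5505 (l = (-23820 + 22251) - 1*3936 = -1569 - 3936 = -5505)
1/l = 1/(-5505) = -1/5505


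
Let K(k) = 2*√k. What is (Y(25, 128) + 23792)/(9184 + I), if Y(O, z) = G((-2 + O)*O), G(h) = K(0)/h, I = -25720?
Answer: -2974/2067 ≈ -1.4388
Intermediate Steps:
G(h) = 0 (G(h) = (2*√0)/h = (2*0)/h = 0/h = 0)
Y(O, z) = 0
(Y(25, 128) + 23792)/(9184 + I) = (0 + 23792)/(9184 - 25720) = 23792/(-16536) = 23792*(-1/16536) = -2974/2067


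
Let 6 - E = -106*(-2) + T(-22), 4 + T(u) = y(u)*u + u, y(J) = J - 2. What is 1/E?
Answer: -1/708 ≈ -0.0014124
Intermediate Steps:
y(J) = -2 + J
T(u) = -4 + u + u*(-2 + u) (T(u) = -4 + ((-2 + u)*u + u) = -4 + (u*(-2 + u) + u) = -4 + (u + u*(-2 + u)) = -4 + u + u*(-2 + u))
E = -708 (E = 6 - (-106*(-2) + (-4 + (-22)**2 - 1*(-22))) = 6 - (212 + (-4 + 484 + 22)) = 6 - (212 + 502) = 6 - 1*714 = 6 - 714 = -708)
1/E = 1/(-708) = -1/708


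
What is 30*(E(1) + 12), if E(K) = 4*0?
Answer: 360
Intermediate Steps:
E(K) = 0
30*(E(1) + 12) = 30*(0 + 12) = 30*12 = 360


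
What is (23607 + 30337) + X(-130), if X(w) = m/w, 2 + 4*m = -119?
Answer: 28051001/520 ≈ 53944.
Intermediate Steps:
m = -121/4 (m = -½ + (¼)*(-119) = -½ - 119/4 = -121/4 ≈ -30.250)
X(w) = -121/(4*w)
(23607 + 30337) + X(-130) = (23607 + 30337) - 121/4/(-130) = 53944 - 121/4*(-1/130) = 53944 + 121/520 = 28051001/520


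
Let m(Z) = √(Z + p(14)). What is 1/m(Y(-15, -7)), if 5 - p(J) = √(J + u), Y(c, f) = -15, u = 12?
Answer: -I/√(10 + √26) ≈ -0.25735*I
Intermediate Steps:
p(J) = 5 - √(12 + J) (p(J) = 5 - √(J + 12) = 5 - √(12 + J))
m(Z) = √(5 + Z - √26) (m(Z) = √(Z + (5 - √(12 + 14))) = √(Z + (5 - √26)) = √(5 + Z - √26))
1/m(Y(-15, -7)) = 1/(√(5 - 15 - √26)) = 1/(√(-10 - √26)) = (-10 - √26)^(-½)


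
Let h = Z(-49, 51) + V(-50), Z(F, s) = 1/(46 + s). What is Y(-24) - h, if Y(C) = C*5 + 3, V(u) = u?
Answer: -6500/97 ≈ -67.010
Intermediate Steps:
Y(C) = 3 + 5*C (Y(C) = 5*C + 3 = 3 + 5*C)
h = -4849/97 (h = 1/(46 + 51) - 50 = 1/97 - 50 = -4849/97 ≈ -49.990)
Y(-24) - h = (3 + 5*(-24)) - 1*(-4849/97) = (3 - 120) + 4849/97 = -117 + 4849/97 = -6500/97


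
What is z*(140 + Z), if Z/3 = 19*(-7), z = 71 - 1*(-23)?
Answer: -24346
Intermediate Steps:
z = 94 (z = 71 + 23 = 94)
Z = -399 (Z = 3*(19*(-7)) = 3*(-133) = -399)
z*(140 + Z) = 94*(140 - 399) = 94*(-259) = -24346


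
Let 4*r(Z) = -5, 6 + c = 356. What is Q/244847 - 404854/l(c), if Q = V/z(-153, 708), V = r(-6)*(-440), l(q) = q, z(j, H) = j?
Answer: -7583237577607/6555778425 ≈ -1156.7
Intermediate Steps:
c = 350 (c = -6 + 356 = 350)
r(Z) = -5/4 (r(Z) = (1/4)*(-5) = -5/4)
V = 550 (V = -5/4*(-440) = 550)
Q = -550/153 (Q = 550/(-153) = 550*(-1/153) = -550/153 ≈ -3.5948)
Q/244847 - 404854/l(c) = -550/153/244847 - 404854/350 = -550/153*1/244847 - 404854*1/350 = -550/37461591 - 202427/175 = -7583237577607/6555778425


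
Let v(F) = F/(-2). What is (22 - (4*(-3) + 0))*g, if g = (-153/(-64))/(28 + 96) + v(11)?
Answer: -739415/3968 ≈ -186.34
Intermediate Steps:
v(F) = -F/2 (v(F) = F*(-1/2) = -F/2)
g = -43495/7936 (g = (-153/(-64))/(28 + 96) - 1/2*11 = -153*(-1/64)/124 - 11/2 = (153/64)*(1/124) - 11/2 = 153/7936 - 11/2 = -43495/7936 ≈ -5.4807)
(22 - (4*(-3) + 0))*g = (22 - (4*(-3) + 0))*(-43495/7936) = (22 - (-12 + 0))*(-43495/7936) = (22 - 1*(-12))*(-43495/7936) = (22 + 12)*(-43495/7936) = 34*(-43495/7936) = -739415/3968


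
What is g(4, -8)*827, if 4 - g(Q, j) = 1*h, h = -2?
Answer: 4962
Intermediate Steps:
g(Q, j) = 6 (g(Q, j) = 4 - (-2) = 4 - 1*(-2) = 4 + 2 = 6)
g(4, -8)*827 = 6*827 = 4962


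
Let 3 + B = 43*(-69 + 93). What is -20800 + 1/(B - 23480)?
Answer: -466980801/22451 ≈ -20800.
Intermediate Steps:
B = 1029 (B = -3 + 43*(-69 + 93) = -3 + 43*24 = -3 + 1032 = 1029)
-20800 + 1/(B - 23480) = -20800 + 1/(1029 - 23480) = -20800 + 1/(-22451) = -20800 - 1/22451 = -466980801/22451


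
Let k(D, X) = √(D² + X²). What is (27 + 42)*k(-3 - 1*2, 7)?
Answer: 69*√74 ≈ 593.56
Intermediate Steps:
(27 + 42)*k(-3 - 1*2, 7) = (27 + 42)*√((-3 - 1*2)² + 7²) = 69*√((-3 - 2)² + 49) = 69*√((-5)² + 49) = 69*√(25 + 49) = 69*√74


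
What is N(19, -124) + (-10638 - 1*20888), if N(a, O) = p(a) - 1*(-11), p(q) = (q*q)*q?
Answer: -24656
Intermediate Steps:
p(q) = q**3 (p(q) = q**2*q = q**3)
N(a, O) = 11 + a**3 (N(a, O) = a**3 - 1*(-11) = a**3 + 11 = 11 + a**3)
N(19, -124) + (-10638 - 1*20888) = (11 + 19**3) + (-10638 - 1*20888) = (11 + 6859) + (-10638 - 20888) = 6870 - 31526 = -24656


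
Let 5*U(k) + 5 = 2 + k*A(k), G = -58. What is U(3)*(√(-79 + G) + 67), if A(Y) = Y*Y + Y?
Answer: 2211/5 + 33*I*√137/5 ≈ 442.2 + 77.251*I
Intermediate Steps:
A(Y) = Y + Y² (A(Y) = Y² + Y = Y + Y²)
U(k) = -⅗ + k²*(1 + k)/5 (U(k) = -1 + (2 + k*(k*(1 + k)))/5 = -1 + (2 + k²*(1 + k))/5 = -1 + (⅖ + k²*(1 + k)/5) = -⅗ + k²*(1 + k)/5)
U(3)*(√(-79 + G) + 67) = (-⅗ + (⅕)*3²*(1 + 3))*(√(-79 - 58) + 67) = (-⅗ + (⅕)*9*4)*(√(-137) + 67) = (-⅗ + 36/5)*(I*√137 + 67) = 33*(67 + I*√137)/5 = 2211/5 + 33*I*√137/5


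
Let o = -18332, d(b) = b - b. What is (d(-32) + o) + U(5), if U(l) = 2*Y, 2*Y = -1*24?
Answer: -18356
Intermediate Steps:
Y = -12 (Y = (-1*24)/2 = (½)*(-24) = -12)
d(b) = 0
U(l) = -24 (U(l) = 2*(-12) = -24)
(d(-32) + o) + U(5) = (0 - 18332) - 24 = -18332 - 24 = -18356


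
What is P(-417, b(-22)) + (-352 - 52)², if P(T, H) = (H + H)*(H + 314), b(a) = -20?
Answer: 151456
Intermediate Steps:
P(T, H) = 2*H*(314 + H) (P(T, H) = (2*H)*(314 + H) = 2*H*(314 + H))
P(-417, b(-22)) + (-352 - 52)² = 2*(-20)*(314 - 20) + (-352 - 52)² = 2*(-20)*294 + (-404)² = -11760 + 163216 = 151456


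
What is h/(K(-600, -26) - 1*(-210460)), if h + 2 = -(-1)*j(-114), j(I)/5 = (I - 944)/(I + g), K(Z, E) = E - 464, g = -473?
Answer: 686/20542065 ≈ 3.3395e-5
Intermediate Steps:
K(Z, E) = -464 + E
j(I) = 5*(-944 + I)/(-473 + I) (j(I) = 5*((I - 944)/(I - 473)) = 5*((-944 + I)/(-473 + I)) = 5*(-944 + I)/(-473 + I))
h = 4116/587 (h = -2 - (-1)*5*(-944 - 114)/(-473 - 114) = -2 - (-1)*5*(-1058)/(-587) = -2 - (-1)*5*(-1/587)*(-1058) = -2 - (-1)*5290/587 = -2 - 1*(-5290/587) = -2 + 5290/587 = 4116/587 ≈ 7.0119)
h/(K(-600, -26) - 1*(-210460)) = 4116/(587*((-464 - 26) - 1*(-210460))) = 4116/(587*(-490 + 210460)) = (4116/587)/209970 = (4116/587)*(1/209970) = 686/20542065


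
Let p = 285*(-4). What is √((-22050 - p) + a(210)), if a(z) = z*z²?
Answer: √9240090 ≈ 3039.8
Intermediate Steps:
p = -1140
a(z) = z³
√((-22050 - p) + a(210)) = √((-22050 - 1*(-1140)) + 210³) = √((-22050 + 1140) + 9261000) = √(-20910 + 9261000) = √9240090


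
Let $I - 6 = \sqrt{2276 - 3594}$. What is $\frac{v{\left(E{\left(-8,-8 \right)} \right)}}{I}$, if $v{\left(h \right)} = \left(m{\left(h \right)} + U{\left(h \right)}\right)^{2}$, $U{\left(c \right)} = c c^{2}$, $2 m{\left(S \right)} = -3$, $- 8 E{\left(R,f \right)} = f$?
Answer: $\frac{3}{2708} - \frac{i \sqrt{1318}}{5416} \approx 0.0011078 - 0.0067032 i$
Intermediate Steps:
$E{\left(R,f \right)} = - \frac{f}{8}$
$m{\left(S \right)} = - \frac{3}{2}$ ($m{\left(S \right)} = \frac{1}{2} \left(-3\right) = - \frac{3}{2}$)
$U{\left(c \right)} = c^{3}$
$v{\left(h \right)} = \left(- \frac{3}{2} + h^{3}\right)^{2}$
$I = 6 + i \sqrt{1318}$ ($I = 6 + \sqrt{2276 - 3594} = 6 + \sqrt{-1318} = 6 + i \sqrt{1318} \approx 6.0 + 36.304 i$)
$\frac{v{\left(E{\left(-8,-8 \right)} \right)}}{I} = \frac{\frac{1}{4} \left(-3 + 2 \left(\left(- \frac{1}{8}\right) \left(-8\right)\right)^{3}\right)^{2}}{6 + i \sqrt{1318}} = \frac{\frac{1}{4} \left(-3 + 2 \cdot 1^{3}\right)^{2}}{6 + i \sqrt{1318}} = \frac{\frac{1}{4} \left(-3 + 2 \cdot 1\right)^{2}}{6 + i \sqrt{1318}} = \frac{\frac{1}{4} \left(-3 + 2\right)^{2}}{6 + i \sqrt{1318}} = \frac{\frac{1}{4} \left(-1\right)^{2}}{6 + i \sqrt{1318}} = \frac{\frac{1}{4} \cdot 1}{6 + i \sqrt{1318}} = \frac{1}{4 \left(6 + i \sqrt{1318}\right)}$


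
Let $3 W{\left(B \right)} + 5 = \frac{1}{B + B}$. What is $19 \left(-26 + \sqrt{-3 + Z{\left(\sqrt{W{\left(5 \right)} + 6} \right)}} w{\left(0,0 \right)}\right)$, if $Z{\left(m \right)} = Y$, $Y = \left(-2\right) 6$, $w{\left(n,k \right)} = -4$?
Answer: $-494 - 76 i \sqrt{15} \approx -494.0 - 294.35 i$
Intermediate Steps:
$W{\left(B \right)} = - \frac{5}{3} + \frac{1}{6 B}$ ($W{\left(B \right)} = - \frac{5}{3} + \frac{1}{3 \left(B + B\right)} = - \frac{5}{3} + \frac{1}{3 \cdot 2 B} = - \frac{5}{3} + \frac{\frac{1}{2} \frac{1}{B}}{3} = - \frac{5}{3} + \frac{1}{6 B}$)
$Y = -12$
$Z{\left(m \right)} = -12$
$19 \left(-26 + \sqrt{-3 + Z{\left(\sqrt{W{\left(5 \right)} + 6} \right)}} w{\left(0,0 \right)}\right) = 19 \left(-26 + \sqrt{-3 - 12} \left(-4\right)\right) = 19 \left(-26 + \sqrt{-15} \left(-4\right)\right) = 19 \left(-26 + i \sqrt{15} \left(-4\right)\right) = 19 \left(-26 - 4 i \sqrt{15}\right) = -494 - 76 i \sqrt{15}$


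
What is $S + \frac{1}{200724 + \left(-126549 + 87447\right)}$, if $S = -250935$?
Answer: $- \frac{40556616569}{161622} \approx -2.5094 \cdot 10^{5}$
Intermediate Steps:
$S + \frac{1}{200724 + \left(-126549 + 87447\right)} = -250935 + \frac{1}{200724 + \left(-126549 + 87447\right)} = -250935 + \frac{1}{200724 - 39102} = -250935 + \frac{1}{161622} = - \frac{40556616569}{161622}$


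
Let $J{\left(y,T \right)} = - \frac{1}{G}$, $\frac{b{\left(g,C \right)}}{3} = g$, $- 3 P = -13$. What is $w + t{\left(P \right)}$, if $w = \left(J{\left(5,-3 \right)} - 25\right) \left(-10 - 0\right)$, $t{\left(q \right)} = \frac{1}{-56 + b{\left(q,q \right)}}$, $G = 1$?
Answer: $\frac{11179}{43} \approx 259.98$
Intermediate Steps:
$P = \frac{13}{3}$ ($P = \left(- \frac{1}{3}\right) \left(-13\right) = \frac{13}{3} \approx 4.3333$)
$b{\left(g,C \right)} = 3 g$
$t{\left(q \right)} = \frac{1}{-56 + 3 q}$
$J{\left(y,T \right)} = -1$ ($J{\left(y,T \right)} = - 1^{-1} = \left(-1\right) 1 = -1$)
$w = 260$ ($w = \left(-1 - 25\right) \left(-10 - 0\right) = - 26 \left(-10 + 0\right) = \left(-26\right) \left(-10\right) = 260$)
$w + t{\left(P \right)} = 260 + \frac{1}{-56 + 3 \cdot \frac{13}{3}} = 260 + \frac{1}{-56 + 13} = 260 + \frac{1}{-43} = 260 - \frac{1}{43} = \frac{11179}{43}$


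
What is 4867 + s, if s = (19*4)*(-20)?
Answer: 3347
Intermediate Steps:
s = -1520 (s = 76*(-20) = -1520)
4867 + s = 4867 - 1520 = 3347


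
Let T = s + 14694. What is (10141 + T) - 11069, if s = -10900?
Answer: 2866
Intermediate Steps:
T = 3794 (T = -10900 + 14694 = 3794)
(10141 + T) - 11069 = (10141 + 3794) - 11069 = 13935 - 11069 = 2866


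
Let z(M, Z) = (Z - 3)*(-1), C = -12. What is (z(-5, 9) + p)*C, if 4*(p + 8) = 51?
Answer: 15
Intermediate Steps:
z(M, Z) = 3 - Z (z(M, Z) = (-3 + Z)*(-1) = 3 - Z)
p = 19/4 (p = -8 + (¼)*51 = -8 + 51/4 = 19/4 ≈ 4.7500)
(z(-5, 9) + p)*C = ((3 - 1*9) + 19/4)*(-12) = ((3 - 9) + 19/4)*(-12) = (-6 + 19/4)*(-12) = -5/4*(-12) = 15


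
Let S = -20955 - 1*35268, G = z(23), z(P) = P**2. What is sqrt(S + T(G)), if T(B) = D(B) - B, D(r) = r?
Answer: 3*I*sqrt(6247) ≈ 237.11*I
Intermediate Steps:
G = 529 (G = 23**2 = 529)
S = -56223 (S = -20955 - 35268 = -56223)
T(B) = 0 (T(B) = B - B = 0)
sqrt(S + T(G)) = sqrt(-56223 + 0) = sqrt(-56223) = 3*I*sqrt(6247)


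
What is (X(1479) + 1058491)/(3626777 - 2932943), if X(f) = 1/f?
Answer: 782754095/513090243 ≈ 1.5256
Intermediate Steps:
(X(1479) + 1058491)/(3626777 - 2932943) = (1/1479 + 1058491)/(3626777 - 2932943) = (1/1479 + 1058491)/693834 = (1565508190/1479)*(1/693834) = 782754095/513090243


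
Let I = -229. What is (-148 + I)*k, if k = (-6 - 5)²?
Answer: -45617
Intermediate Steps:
k = 121 (k = (-11)² = 121)
(-148 + I)*k = (-148 - 229)*121 = -377*121 = -45617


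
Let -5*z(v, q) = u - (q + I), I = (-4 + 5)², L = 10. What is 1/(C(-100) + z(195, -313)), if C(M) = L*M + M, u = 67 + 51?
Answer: -1/1186 ≈ -0.00084317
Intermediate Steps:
I = 1 (I = 1² = 1)
u = 118
C(M) = 11*M (C(M) = 10*M + M = 11*M)
z(v, q) = -117/5 + q/5 (z(v, q) = -(118 - (q + 1))/5 = -(118 - (1 + q))/5 = -(118 + (-1 - q))/5 = -(117 - q)/5 = -117/5 + q/5)
1/(C(-100) + z(195, -313)) = 1/(11*(-100) + (-117/5 + (⅕)*(-313))) = 1/(-1100 + (-117/5 - 313/5)) = 1/(-1100 - 86) = 1/(-1186) = -1/1186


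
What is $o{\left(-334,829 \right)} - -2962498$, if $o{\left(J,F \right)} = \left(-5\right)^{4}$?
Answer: $2963123$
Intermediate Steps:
$o{\left(J,F \right)} = 625$
$o{\left(-334,829 \right)} - -2962498 = 625 - -2962498 = 625 + 2962498 = 2963123$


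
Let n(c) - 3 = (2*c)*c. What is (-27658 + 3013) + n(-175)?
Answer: 36608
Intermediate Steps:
n(c) = 3 + 2*c² (n(c) = 3 + (2*c)*c = 3 + 2*c²)
(-27658 + 3013) + n(-175) = (-27658 + 3013) + (3 + 2*(-175)²) = -24645 + (3 + 2*30625) = -24645 + (3 + 61250) = -24645 + 61253 = 36608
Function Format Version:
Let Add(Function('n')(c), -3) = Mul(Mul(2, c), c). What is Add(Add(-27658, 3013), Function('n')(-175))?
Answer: 36608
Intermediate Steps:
Function('n')(c) = Add(3, Mul(2, Pow(c, 2))) (Function('n')(c) = Add(3, Mul(Mul(2, c), c)) = Add(3, Mul(2, Pow(c, 2))))
Add(Add(-27658, 3013), Function('n')(-175)) = Add(Add(-27658, 3013), Add(3, Mul(2, Pow(-175, 2)))) = Add(-24645, Add(3, Mul(2, 30625))) = Add(-24645, Add(3, 61250)) = Add(-24645, 61253) = 36608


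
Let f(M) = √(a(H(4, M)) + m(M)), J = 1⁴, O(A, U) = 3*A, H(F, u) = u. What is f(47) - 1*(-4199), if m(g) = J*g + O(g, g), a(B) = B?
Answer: 4199 + √235 ≈ 4214.3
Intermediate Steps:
J = 1
m(g) = 4*g (m(g) = 1*g + 3*g = g + 3*g = 4*g)
f(M) = √5*√M (f(M) = √(M + 4*M) = √(5*M) = √5*√M)
f(47) - 1*(-4199) = √5*√47 - 1*(-4199) = √235 + 4199 = 4199 + √235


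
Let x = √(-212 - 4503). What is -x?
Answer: -I*√4715 ≈ -68.666*I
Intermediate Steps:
x = I*√4715 (x = √(-4715) = I*√4715 ≈ 68.666*I)
-x = -I*√4715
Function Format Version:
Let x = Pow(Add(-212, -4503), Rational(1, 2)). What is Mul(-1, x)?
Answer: Mul(-1, I, Pow(4715, Rational(1, 2))) ≈ Mul(-68.666, I)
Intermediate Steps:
x = Mul(I, Pow(4715, Rational(1, 2))) (x = Pow(-4715, Rational(1, 2)) = Mul(I, Pow(4715, Rational(1, 2))) ≈ Mul(68.666, I))
Mul(-1, x) = Mul(-1, Mul(I, Pow(4715, Rational(1, 2)))) = Mul(-1, I, Pow(4715, Rational(1, 2)))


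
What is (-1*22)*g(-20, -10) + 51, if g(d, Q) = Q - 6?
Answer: 403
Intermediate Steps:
g(d, Q) = -6 + Q
(-1*22)*g(-20, -10) + 51 = (-1*22)*(-6 - 10) + 51 = -22*(-16) + 51 = 352 + 51 = 403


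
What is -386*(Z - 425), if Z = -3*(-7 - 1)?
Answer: 154786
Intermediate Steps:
Z = 24 (Z = -3*(-8) = 24)
-386*(Z - 425) = -386*(24 - 425) = -386*(-401) = 154786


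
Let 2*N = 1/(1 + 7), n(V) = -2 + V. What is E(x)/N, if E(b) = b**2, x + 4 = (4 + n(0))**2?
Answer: 0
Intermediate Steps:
N = 1/16 (N = 1/(2*(1 + 7)) = (1/2)/8 = (1/2)*(1/8) = 1/16 ≈ 0.062500)
x = 0 (x = -4 + (4 + (-2 + 0))**2 = -4 + (4 - 2)**2 = -4 + 2**2 = -4 + 4 = 0)
E(x)/N = 0**2/(1/16) = 0*16 = 0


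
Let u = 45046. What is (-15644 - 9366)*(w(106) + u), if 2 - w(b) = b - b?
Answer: -1126650480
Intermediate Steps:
w(b) = 2 (w(b) = 2 - (b - b) = 2 - 1*0 = 2 + 0 = 2)
(-15644 - 9366)*(w(106) + u) = (-15644 - 9366)*(2 + 45046) = -25010*45048 = -1126650480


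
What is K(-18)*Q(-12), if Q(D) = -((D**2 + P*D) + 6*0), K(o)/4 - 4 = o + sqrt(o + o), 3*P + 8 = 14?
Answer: 6720 - 2880*I ≈ 6720.0 - 2880.0*I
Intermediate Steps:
P = 2 (P = -8/3 + (1/3)*14 = -8/3 + 14/3 = 2)
K(o) = 16 + 4*o + 4*sqrt(2)*sqrt(o) (K(o) = 16 + 4*(o + sqrt(o + o)) = 16 + 4*(o + sqrt(2*o)) = 16 + 4*(o + sqrt(2)*sqrt(o)) = 16 + (4*o + 4*sqrt(2)*sqrt(o)) = 16 + 4*o + 4*sqrt(2)*sqrt(o))
Q(D) = -D**2 - 2*D (Q(D) = -((D**2 + 2*D) + 6*0) = -((D**2 + 2*D) + 0) = -(D**2 + 2*D) = -D**2 - 2*D)
K(-18)*Q(-12) = (16 + 4*(-18) + 4*sqrt(2)*sqrt(-18))*(-1*(-12)*(2 - 12)) = (16 - 72 + 4*sqrt(2)*(3*I*sqrt(2)))*(-1*(-12)*(-10)) = (16 - 72 + 24*I)*(-120) = (-56 + 24*I)*(-120) = 6720 - 2880*I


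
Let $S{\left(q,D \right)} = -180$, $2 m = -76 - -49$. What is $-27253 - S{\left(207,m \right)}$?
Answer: $-27073$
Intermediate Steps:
$m = - \frac{27}{2}$ ($m = \frac{-76 - -49}{2} = \frac{-76 + 49}{2} = \frac{1}{2} \left(-27\right) = - \frac{27}{2} \approx -13.5$)
$-27253 - S{\left(207,m \right)} = -27253 - -180 = -27253 + 180 = -27073$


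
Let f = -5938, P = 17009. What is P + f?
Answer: 11071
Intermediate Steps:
P + f = 17009 - 5938 = 11071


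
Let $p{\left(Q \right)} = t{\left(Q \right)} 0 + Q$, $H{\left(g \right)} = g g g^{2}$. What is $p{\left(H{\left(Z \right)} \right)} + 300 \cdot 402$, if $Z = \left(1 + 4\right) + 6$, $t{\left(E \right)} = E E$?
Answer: $135241$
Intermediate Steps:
$t{\left(E \right)} = E^{2}$
$Z = 11$ ($Z = 5 + 6 = 11$)
$H{\left(g \right)} = g^{4}$ ($H{\left(g \right)} = g^{2} g^{2} = g^{4}$)
$p{\left(Q \right)} = Q$ ($p{\left(Q \right)} = Q^{2} \cdot 0 + Q = 0 + Q = Q$)
$p{\left(H{\left(Z \right)} \right)} + 300 \cdot 402 = 11^{4} + 300 \cdot 402 = 14641 + 120600 = 135241$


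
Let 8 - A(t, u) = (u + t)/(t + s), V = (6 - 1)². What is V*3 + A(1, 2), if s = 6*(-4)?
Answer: 1912/23 ≈ 83.130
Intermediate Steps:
V = 25 (V = 5² = 25)
s = -24
A(t, u) = 8 - (t + u)/(-24 + t) (A(t, u) = 8 - (u + t)/(t - 24) = 8 - (t + u)/(-24 + t))
V*3 + A(1, 2) = 25*3 + (-192 - 1*2 + 7*1)/(-24 + 1) = 75 + (-192 - 2 + 7)/(-23) = 75 - 1/23*(-187) = 75 + 187/23 = 1912/23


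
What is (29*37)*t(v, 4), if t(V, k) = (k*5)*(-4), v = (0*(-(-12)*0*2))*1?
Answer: -85840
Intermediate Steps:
v = 0 (v = (0*(-3*0*2))*1 = (0*(0*2))*1 = (0*0)*1 = 0*1 = 0)
t(V, k) = -20*k (t(V, k) = (5*k)*(-4) = -20*k)
(29*37)*t(v, 4) = (29*37)*(-20*4) = 1073*(-80) = -85840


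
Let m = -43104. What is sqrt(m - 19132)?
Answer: 2*I*sqrt(15559) ≈ 249.47*I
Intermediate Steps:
sqrt(m - 19132) = sqrt(-43104 - 19132) = sqrt(-62236) = 2*I*sqrt(15559)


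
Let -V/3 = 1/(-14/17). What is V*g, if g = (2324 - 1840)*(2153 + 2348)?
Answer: 7935906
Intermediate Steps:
V = 51/14 (V = -3/((-14/17)) = -3/((-14*1/17)) = -3/(-14/17) = -3*(-17/14) = 51/14 ≈ 3.6429)
g = 2178484 (g = 484*4501 = 2178484)
V*g = (51/14)*2178484 = 7935906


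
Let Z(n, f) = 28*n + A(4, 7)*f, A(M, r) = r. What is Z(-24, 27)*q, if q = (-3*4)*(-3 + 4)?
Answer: 5796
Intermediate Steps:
q = -12 (q = -12*1 = -12)
Z(n, f) = 7*f + 28*n (Z(n, f) = 28*n + 7*f = 7*f + 28*n)
Z(-24, 27)*q = (7*27 + 28*(-24))*(-12) = (189 - 672)*(-12) = -483*(-12) = 5796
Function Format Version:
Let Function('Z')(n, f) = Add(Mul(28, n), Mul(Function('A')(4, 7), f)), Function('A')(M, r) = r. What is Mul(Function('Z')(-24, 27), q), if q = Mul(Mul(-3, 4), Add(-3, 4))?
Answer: 5796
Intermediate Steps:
q = -12 (q = Mul(-12, 1) = -12)
Function('Z')(n, f) = Add(Mul(7, f), Mul(28, n)) (Function('Z')(n, f) = Add(Mul(28, n), Mul(7, f)) = Add(Mul(7, f), Mul(28, n)))
Mul(Function('Z')(-24, 27), q) = Mul(Add(Mul(7, 27), Mul(28, -24)), -12) = Mul(Add(189, -672), -12) = Mul(-483, -12) = 5796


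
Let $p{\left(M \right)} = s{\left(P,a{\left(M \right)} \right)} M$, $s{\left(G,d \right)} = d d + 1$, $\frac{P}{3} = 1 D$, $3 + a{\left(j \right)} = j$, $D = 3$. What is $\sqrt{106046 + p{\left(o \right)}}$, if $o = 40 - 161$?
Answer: $i \sqrt{1754571} \approx 1324.6 i$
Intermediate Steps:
$a{\left(j \right)} = -3 + j$
$o = -121$
$P = 9$ ($P = 3 \cdot 1 \cdot 3 = 3 \cdot 3 = 9$)
$s{\left(G,d \right)} = 1 + d^{2}$ ($s{\left(G,d \right)} = d^{2} + 1 = 1 + d^{2}$)
$p{\left(M \right)} = M \left(1 + \left(-3 + M\right)^{2}\right)$ ($p{\left(M \right)} = \left(1 + \left(-3 + M\right)^{2}\right) M = M \left(1 + \left(-3 + M\right)^{2}\right)$)
$\sqrt{106046 + p{\left(o \right)}} = \sqrt{106046 - 121 \left(1 + \left(-3 - 121\right)^{2}\right)} = \sqrt{106046 - 121 \left(1 + \left(-124\right)^{2}\right)} = \sqrt{106046 - 121 \left(1 + 15376\right)} = \sqrt{106046 - 1860617} = \sqrt{-1754571} = i \sqrt{1754571}$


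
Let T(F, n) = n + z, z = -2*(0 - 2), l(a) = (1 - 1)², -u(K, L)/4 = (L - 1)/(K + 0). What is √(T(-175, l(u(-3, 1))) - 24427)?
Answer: I*√24423 ≈ 156.28*I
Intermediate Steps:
u(K, L) = -4*(-1 + L)/K (u(K, L) = -4*(L - 1)/(K + 0) = -4*(-1 + L)/K)
l(a) = 0 (l(a) = 0² = 0)
z = 4 (z = -2*(-2) = 4)
T(F, n) = 4 + n (T(F, n) = n + 4 = 4 + n)
√(T(-175, l(u(-3, 1))) - 24427) = √((4 + 0) - 24427) = √(4 - 24427) = √(-24423) = I*√24423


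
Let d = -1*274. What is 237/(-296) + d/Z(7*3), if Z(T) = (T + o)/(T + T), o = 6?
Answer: -1137589/2664 ≈ -427.02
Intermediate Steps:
Z(T) = (6 + T)/(2*T) (Z(T) = (T + 6)/(T + T) = (6 + T)/((2*T)) = (6 + T)*(1/(2*T)) = (6 + T)/(2*T))
d = -274
237/(-296) + d/Z(7*3) = 237/(-296) - 274*42/(6 + 7*3) = 237*(-1/296) - 274*42/(6 + 21) = -237/296 - 274/((1/2)*(1/21)*27) = -237/296 - 274/9/14 = -237/296 - 274*14/9 = -237/296 - 3836/9 = -1137589/2664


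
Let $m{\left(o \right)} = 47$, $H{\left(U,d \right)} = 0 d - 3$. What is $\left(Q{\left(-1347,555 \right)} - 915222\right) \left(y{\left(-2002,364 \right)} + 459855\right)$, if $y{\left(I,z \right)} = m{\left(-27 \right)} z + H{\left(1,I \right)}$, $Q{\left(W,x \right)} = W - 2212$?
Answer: $-438221785760$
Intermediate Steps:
$H{\left(U,d \right)} = -3$ ($H{\left(U,d \right)} = 0 - 3 = -3$)
$Q{\left(W,x \right)} = -2212 + W$
$y{\left(I,z \right)} = -3 + 47 z$ ($y{\left(I,z \right)} = 47 z - 3 = -3 + 47 z$)
$\left(Q{\left(-1347,555 \right)} - 915222\right) \left(y{\left(-2002,364 \right)} + 459855\right) = \left(\left(-2212 - 1347\right) - 915222\right) \left(\left(-3 + 47 \cdot 364\right) + 459855\right) = \left(-3559 - 915222\right) \left(\left(-3 + 17108\right) + 459855\right) = - 918781 \left(17105 + 459855\right) = \left(-918781\right) 476960 = -438221785760$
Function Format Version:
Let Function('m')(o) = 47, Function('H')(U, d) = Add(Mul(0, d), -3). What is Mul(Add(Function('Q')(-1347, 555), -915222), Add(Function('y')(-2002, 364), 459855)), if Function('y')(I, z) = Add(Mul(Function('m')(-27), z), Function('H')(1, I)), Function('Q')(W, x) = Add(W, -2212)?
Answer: -438221785760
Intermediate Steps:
Function('H')(U, d) = -3 (Function('H')(U, d) = Add(0, -3) = -3)
Function('Q')(W, x) = Add(-2212, W)
Function('y')(I, z) = Add(-3, Mul(47, z)) (Function('y')(I, z) = Add(Mul(47, z), -3) = Add(-3, Mul(47, z)))
Mul(Add(Function('Q')(-1347, 555), -915222), Add(Function('y')(-2002, 364), 459855)) = Mul(Add(Add(-2212, -1347), -915222), Add(Add(-3, Mul(47, 364)), 459855)) = Mul(Add(-3559, -915222), Add(Add(-3, 17108), 459855)) = Mul(-918781, Add(17105, 459855)) = Mul(-918781, 476960) = -438221785760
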